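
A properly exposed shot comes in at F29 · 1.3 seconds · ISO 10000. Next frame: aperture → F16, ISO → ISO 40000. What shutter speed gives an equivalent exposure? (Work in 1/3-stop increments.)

1/10s

Aperture: f/29 → f/25 → f/22 → f/20 → f/18 → f/16 — 1 2/3 stops larger aperture (brighter).
ISO: 10000 → 12800 → 16000 → 20000 → 25600 → 32000 → 40000 — 2 stops raised (brighter).
Net change so far: 3 2/3 stops brighter. Offset with the shutter speed: 1.3 → 1 → 0.8 → 0.6 → 0.5 → 0.4 → 0.3 → 1/4 → 1/5 → 1/6 → 1/8 → 1/10.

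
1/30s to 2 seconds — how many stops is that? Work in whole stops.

6 stops

1/30 → 1/15 → 1/8 → 1/4 → 1/2 → 1 → 2 — count the steps: 6 stops.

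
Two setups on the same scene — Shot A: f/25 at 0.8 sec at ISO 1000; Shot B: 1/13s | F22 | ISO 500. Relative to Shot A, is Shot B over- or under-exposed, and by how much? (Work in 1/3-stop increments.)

Aperture: f/25 → f/22 — 1/3 stop larger aperture (brighter).
Shutter speed: 0.8 → 0.6 → 0.5 → 0.4 → 0.3 → 1/4 → 1/5 → 1/6 → 1/8 → 1/10 → 1/13 — 3 1/3 stops shorter (darker).
ISO: 1000 → 800 → 640 → 500 — 1 stop dropped (darker).
Net: +1/3 −3 1/3 −1 = −4 stops.

4 stops darker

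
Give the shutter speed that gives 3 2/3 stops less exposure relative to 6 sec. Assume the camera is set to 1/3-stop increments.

0.5 s

Shutter speed: 6 → 5 → 4 → 3.2 → 2.5 → 2 → 1.6 → 1.3 → 1 → 0.8 → 0.6 → 0.5 — 3 2/3 stops faster (darker).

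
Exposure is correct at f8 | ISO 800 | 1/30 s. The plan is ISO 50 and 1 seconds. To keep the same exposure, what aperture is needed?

f/11

ISO: 800 → 400 → 200 → 100 → 50 — 4 stops dropped (darker).
Shutter speed: 1/30 → 1/15 → 1/8 → 1/4 → 1/2 → 1 — 5 stops longer (brighter).
Net change so far: 1 stop brighter. Offset with the aperture: f/8 → f/11.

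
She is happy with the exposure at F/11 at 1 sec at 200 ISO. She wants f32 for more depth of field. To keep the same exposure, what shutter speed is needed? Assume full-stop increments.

8 s

Aperture: f/11 → f/16 → f/22 → f/32 — 3 stops smaller aperture (darker).
Need 3 stops brighter from the shutter speed: 1 → 2 → 4 → 8.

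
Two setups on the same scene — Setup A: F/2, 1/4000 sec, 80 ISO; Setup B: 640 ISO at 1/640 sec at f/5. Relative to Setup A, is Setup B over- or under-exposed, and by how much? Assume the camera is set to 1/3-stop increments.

Aperture: f/2 → f/2.2 → f/2.5 → f/2.8 → f/3.2 → f/3.5 → f/4 → f/4.5 → f/5 — 2 2/3 stops narrower (darker).
Shutter speed: 1/4000 → 1/3200 → 1/2500 → 1/2000 → 1/1600 → 1/1250 → 1/1000 → 1/800 → 1/640 — 2 2/3 stops slower (brighter).
ISO: 80 → 100 → 125 → 160 → 200 → 250 → 320 → 400 → 500 → 640 — 3 stops raised (brighter).
Net: −2 2/3 +2 2/3 +3 = +3 stops.

3 stops brighter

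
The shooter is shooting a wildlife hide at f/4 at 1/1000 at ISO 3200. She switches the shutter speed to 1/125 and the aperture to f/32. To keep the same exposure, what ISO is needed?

Shutter speed: 1/1000 → 1/500 → 1/250 → 1/125 — 3 stops slower (brighter).
Aperture: f/4 → f/5.6 → f/8 → f/11 → f/16 → f/22 → f/32 — 6 stops stopped down (darker).
Net change so far: 3 stops darker. Offset with the ISO: 3200 → 6400 → 12800 → 25600.

ISO 25600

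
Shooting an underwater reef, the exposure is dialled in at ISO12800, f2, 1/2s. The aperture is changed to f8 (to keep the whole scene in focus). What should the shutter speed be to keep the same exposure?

Aperture: f/2 → f/2.8 → f/4 → f/5.6 → f/8 — 4 stops stopped down (darker).
Need 4 stops brighter from the shutter speed: 1/2 → 1 → 2 → 4 → 8.

8 s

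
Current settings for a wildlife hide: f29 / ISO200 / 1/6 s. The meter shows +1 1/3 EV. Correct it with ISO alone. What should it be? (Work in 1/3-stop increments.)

ISO 80

Overexposed by 1 1/3 stops → need 1 1/3 stops darker.
ISO: 200 → 160 → 125 → 100 → 80.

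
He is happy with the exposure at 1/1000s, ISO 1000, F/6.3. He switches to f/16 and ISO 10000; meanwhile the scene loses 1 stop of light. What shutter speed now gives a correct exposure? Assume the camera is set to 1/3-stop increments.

1/800s

Scene light: 1 stop darker.
Aperture: f/6.3 → f/7.1 → f/8 → f/9 → f/10 → f/11 → f/13 → f/14 → f/16 — 2 2/3 stops narrower (darker).
ISO: 1000 → 1250 → 1600 → 2000 → 2500 → 3200 → 4000 → 5000 → 6400 → 8000 → 10000 — 3 1/3 stops raised (brighter).
Net so far: 1/3 stop darker. Shutter speed: 1/1000 → 1/800.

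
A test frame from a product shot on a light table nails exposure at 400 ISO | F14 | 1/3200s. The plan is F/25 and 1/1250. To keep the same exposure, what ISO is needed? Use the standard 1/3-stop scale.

ISO 500

Aperture: f/14 → f/16 → f/18 → f/20 → f/22 → f/25 — 1 2/3 stops smaller aperture (darker).
Shutter speed: 1/3200 → 1/2500 → 1/2000 → 1/1600 → 1/1250 — 1 1/3 stops slower (brighter).
Net change so far: 1/3 stop darker. Offset with the ISO: 400 → 500.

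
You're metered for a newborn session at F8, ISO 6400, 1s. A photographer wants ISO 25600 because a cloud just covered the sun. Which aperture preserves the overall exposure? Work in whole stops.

f/16

ISO: 6400 → 12800 → 25600 — 2 stops higher (brighter).
Need 2 stops darker from the aperture: f/8 → f/11 → f/16.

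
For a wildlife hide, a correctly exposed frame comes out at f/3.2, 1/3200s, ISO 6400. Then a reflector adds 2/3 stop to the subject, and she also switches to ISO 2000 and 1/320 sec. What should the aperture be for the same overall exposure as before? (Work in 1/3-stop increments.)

f/7.1

Scene light: 2/3 stop brighter.
ISO: 6400 → 5000 → 4000 → 3200 → 2500 → 2000 — 1 2/3 stops dropped (darker).
Shutter speed: 1/3200 → 1/2500 → 1/2000 → 1/1600 → 1/1250 → 1/1000 → 1/800 → 1/640 → 1/500 → 1/400 → 1/320 — 3 1/3 stops longer (brighter).
Net so far: 2 1/3 stops brighter. Aperture: f/3.2 → f/3.5 → f/4 → f/4.5 → f/5 → f/5.6 → f/6.3 → f/7.1.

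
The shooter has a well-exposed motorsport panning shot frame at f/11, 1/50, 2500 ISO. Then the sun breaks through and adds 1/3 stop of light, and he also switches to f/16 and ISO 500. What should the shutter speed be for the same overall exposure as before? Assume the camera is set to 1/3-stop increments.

1/6s

Scene light: 1/3 stop brighter.
Aperture: f/11 → f/13 → f/14 → f/16 — 1 stop stopped down (darker).
ISO: 2500 → 2000 → 1600 → 1250 → 1000 → 800 → 640 → 500 — 2 1/3 stops lower (darker).
Net so far: 3 stops darker. Shutter speed: 1/50 → 1/40 → 1/30 → 1/25 → 1/20 → 1/15 → 1/13 → 1/10 → 1/8 → 1/6.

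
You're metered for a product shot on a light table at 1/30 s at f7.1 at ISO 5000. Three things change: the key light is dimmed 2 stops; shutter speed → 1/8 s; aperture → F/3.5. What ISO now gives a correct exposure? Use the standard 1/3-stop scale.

ISO 1250

Scene light: 2 stops darker.
Shutter speed: 1/30 → 1/25 → 1/20 → 1/15 → 1/13 → 1/10 → 1/8 — 2 stops slower (brighter).
Aperture: f/7.1 → f/6.3 → f/5.6 → f/5 → f/4.5 → f/4 → f/3.5 — 2 stops larger aperture (brighter).
Net so far: 2 stops brighter. ISO: 5000 → 4000 → 3200 → 2500 → 2000 → 1600 → 1250.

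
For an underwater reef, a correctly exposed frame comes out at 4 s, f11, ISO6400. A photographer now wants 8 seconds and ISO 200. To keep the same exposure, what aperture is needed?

f/2.8

Shutter speed: 4 → 8 — 1 stop longer (brighter).
ISO: 6400 → 3200 → 1600 → 800 → 400 → 200 — 5 stops dropped (darker).
Net change so far: 4 stops darker. Offset with the aperture: f/11 → f/8 → f/5.6 → f/4 → f/2.8.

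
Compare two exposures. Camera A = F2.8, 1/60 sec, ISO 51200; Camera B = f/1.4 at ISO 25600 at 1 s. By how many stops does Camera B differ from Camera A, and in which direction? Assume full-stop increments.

7 stops brighter

Aperture: f/2.8 → f/2 → f/1.4 — 2 stops wider (brighter).
Shutter speed: 1/60 → 1/30 → 1/15 → 1/8 → 1/4 → 1/2 → 1 — 6 stops longer (brighter).
ISO: 51200 → 25600 — 1 stop dropped (darker).
Net: +2 +6 −1 = +7 stops.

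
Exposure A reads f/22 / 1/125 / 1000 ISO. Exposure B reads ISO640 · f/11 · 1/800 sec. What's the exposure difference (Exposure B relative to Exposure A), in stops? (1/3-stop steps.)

Aperture: f/22 → f/20 → f/18 → f/16 → f/14 → f/13 → f/11 — 2 stops opened up (brighter).
Shutter speed: 1/125 → 1/160 → 1/200 → 1/250 → 1/320 → 1/400 → 1/500 → 1/640 → 1/800 — 2 2/3 stops shorter (darker).
ISO: 1000 → 800 → 640 — 2/3 stop dropped (darker).
Net: +2 −2 2/3 −2/3 = −1 1/3 stops.

1 1/3 stops darker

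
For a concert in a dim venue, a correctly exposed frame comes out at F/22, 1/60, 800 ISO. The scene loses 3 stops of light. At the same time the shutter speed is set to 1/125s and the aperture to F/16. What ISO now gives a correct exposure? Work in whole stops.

Scene light: 3 stops darker.
Shutter speed: 1/60 → 1/125 — 1 stop shorter (darker).
Aperture: f/22 → f/16 — 1 stop larger aperture (brighter).
Net so far: 3 stops darker. ISO: 800 → 1600 → 3200 → 6400.

ISO 6400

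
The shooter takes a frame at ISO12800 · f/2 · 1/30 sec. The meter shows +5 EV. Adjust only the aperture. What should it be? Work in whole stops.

Overexposed by 5 stops → need 5 stops darker.
Aperture: f/2 → f/2.8 → f/4 → f/5.6 → f/8 → f/11.

f/11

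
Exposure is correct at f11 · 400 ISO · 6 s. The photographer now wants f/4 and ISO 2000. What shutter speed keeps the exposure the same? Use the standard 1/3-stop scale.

Aperture: f/11 → f/10 → f/9 → f/8 → f/7.1 → f/6.3 → f/5.6 → f/5 → f/4.5 → f/4 — 3 stops larger aperture (brighter).
ISO: 400 → 500 → 640 → 800 → 1000 → 1250 → 1600 → 2000 — 2 1/3 stops raised (brighter).
Net change so far: 5 1/3 stops brighter. Offset with the shutter speed: 6 → 5 → 4 → 3.2 → 2.5 → 2 → 1.6 → 1.3 → 1 → 0.8 → 0.6 → 0.5 → 0.4 → 0.3 → 1/4 → 1/5 → 1/6.

1/6s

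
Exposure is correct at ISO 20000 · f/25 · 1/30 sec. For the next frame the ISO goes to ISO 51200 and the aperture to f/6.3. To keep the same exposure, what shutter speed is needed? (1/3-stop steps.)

ISO: 20000 → 25600 → 32000 → 40000 → 51200 — 1 1/3 stops raised (brighter).
Aperture: f/25 → f/22 → f/20 → f/18 → f/16 → f/14 → f/13 → f/11 → f/10 → f/9 → f/8 → f/7.1 → f/6.3 — 4 stops larger aperture (brighter).
Net change so far: 5 1/3 stops brighter. Offset with the shutter speed: 1/30 → 1/40 → 1/50 → 1/60 → 1/80 → 1/100 → 1/125 → 1/160 → 1/200 → 1/250 → 1/320 → 1/400 → 1/500 → 1/640 → 1/800 → 1/1000 → 1/1250.

1/1250s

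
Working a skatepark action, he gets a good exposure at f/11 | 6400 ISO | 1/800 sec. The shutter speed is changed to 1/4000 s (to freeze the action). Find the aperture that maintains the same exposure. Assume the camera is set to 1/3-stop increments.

f/5

Shutter speed: 1/800 → 1/1000 → 1/1250 → 1/1600 → 1/2000 → 1/2500 → 1/3200 → 1/4000 — 2 1/3 stops shorter (darker).
Need 2 1/3 stops brighter from the aperture: f/11 → f/10 → f/9 → f/8 → f/7.1 → f/6.3 → f/5.6 → f/5.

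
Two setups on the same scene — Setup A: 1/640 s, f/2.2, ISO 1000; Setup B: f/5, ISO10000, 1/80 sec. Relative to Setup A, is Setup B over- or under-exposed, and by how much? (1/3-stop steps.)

4 stops brighter

Aperture: f/2.2 → f/2.5 → f/2.8 → f/3.2 → f/3.5 → f/4 → f/4.5 → f/5 — 2 1/3 stops narrower (darker).
Shutter speed: 1/640 → 1/500 → 1/400 → 1/320 → 1/250 → 1/200 → 1/160 → 1/125 → 1/100 → 1/80 — 3 stops slower (brighter).
ISO: 1000 → 1250 → 1600 → 2000 → 2500 → 3200 → 4000 → 5000 → 6400 → 8000 → 10000 — 3 1/3 stops raised (brighter).
Net: −2 1/3 +3 +3 1/3 = +4 stops.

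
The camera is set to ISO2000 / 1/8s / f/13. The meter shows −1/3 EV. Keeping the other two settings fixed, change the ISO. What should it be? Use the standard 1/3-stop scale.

ISO 2500

Underexposed by 1/3 stop → need 1/3 stop brighter.
ISO: 2000 → 2500.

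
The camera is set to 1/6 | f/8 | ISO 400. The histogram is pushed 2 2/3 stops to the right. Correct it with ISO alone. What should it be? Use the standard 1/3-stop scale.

Overexposed by 2 2/3 stops → need 2 2/3 stops darker.
ISO: 400 → 320 → 250 → 200 → 160 → 125 → 100 → 80 → 64.

ISO 64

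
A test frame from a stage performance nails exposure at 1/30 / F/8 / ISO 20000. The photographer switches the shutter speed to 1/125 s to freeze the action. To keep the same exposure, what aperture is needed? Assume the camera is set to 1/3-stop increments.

f/4

Shutter speed: 1/30 → 1/40 → 1/50 → 1/60 → 1/80 → 1/100 → 1/125 — 2 stops shorter (darker).
Need 2 stops brighter from the aperture: f/8 → f/7.1 → f/6.3 → f/5.6 → f/5 → f/4.5 → f/4.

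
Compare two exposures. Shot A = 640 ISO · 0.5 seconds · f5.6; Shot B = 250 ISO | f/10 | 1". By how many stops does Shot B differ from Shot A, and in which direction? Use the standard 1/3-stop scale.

Aperture: f/5.6 → f/6.3 → f/7.1 → f/8 → f/9 → f/10 — 1 2/3 stops narrower (darker).
Shutter speed: 0.5 → 0.6 → 0.8 → 1 — 1 stop slower (brighter).
ISO: 640 → 500 → 400 → 320 → 250 — 1 1/3 stops dropped (darker).
Net: −1 2/3 +1 −1 1/3 = −2 stops.

2 stops darker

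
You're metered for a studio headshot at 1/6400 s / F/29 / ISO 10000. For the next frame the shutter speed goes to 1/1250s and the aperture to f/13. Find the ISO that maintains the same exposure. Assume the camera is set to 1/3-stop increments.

ISO 400

Shutter speed: 1/6400 → 1/5000 → 1/4000 → 1/3200 → 1/2500 → 1/2000 → 1/1600 → 1/1250 — 2 1/3 stops longer (brighter).
Aperture: f/29 → f/25 → f/22 → f/20 → f/18 → f/16 → f/14 → f/13 — 2 1/3 stops wider (brighter).
Net change so far: 4 2/3 stops brighter. Offset with the ISO: 10000 → 8000 → 6400 → 5000 → 4000 → 3200 → 2500 → 2000 → 1600 → 1250 → 1000 → 800 → 640 → 500 → 400.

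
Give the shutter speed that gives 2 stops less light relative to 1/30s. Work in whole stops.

Shutter speed: 1/30 → 1/60 → 1/125 — 2 stops faster (darker).

1/125s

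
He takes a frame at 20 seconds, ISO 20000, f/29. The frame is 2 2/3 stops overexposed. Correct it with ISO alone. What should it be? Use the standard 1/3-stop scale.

ISO 3200

Overexposed by 2 2/3 stops → need 2 2/3 stops darker.
ISO: 20000 → 16000 → 12800 → 10000 → 8000 → 6400 → 5000 → 4000 → 3200.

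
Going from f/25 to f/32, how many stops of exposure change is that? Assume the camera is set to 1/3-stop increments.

2/3 stop

f/25 → f/29 → f/32 — count the steps: 2 third-stops = 2/3 stop.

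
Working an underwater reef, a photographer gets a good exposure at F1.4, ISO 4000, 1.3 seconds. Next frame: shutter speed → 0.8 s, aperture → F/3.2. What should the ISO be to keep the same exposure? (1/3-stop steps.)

ISO 32000

Shutter speed: 1.3 → 1 → 0.8 — 2/3 stop shorter (darker).
Aperture: f/1.4 → f/1.6 → f/1.8 → f/2 → f/2.2 → f/2.5 → f/2.8 → f/3.2 — 2 1/3 stops narrower (darker).
Net change so far: 3 stops darker. Offset with the ISO: 4000 → 5000 → 6400 → 8000 → 10000 → 12800 → 16000 → 20000 → 25600 → 32000.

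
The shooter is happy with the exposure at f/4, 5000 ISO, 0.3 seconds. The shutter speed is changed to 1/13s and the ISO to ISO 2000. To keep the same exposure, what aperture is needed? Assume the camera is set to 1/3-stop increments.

Shutter speed: 0.3 → 1/4 → 1/5 → 1/6 → 1/8 → 1/10 → 1/13 — 2 stops shorter (darker).
ISO: 5000 → 4000 → 3200 → 2500 → 2000 — 1 1/3 stops lower (darker).
Net change so far: 3 1/3 stops darker. Offset with the aperture: f/4 → f/3.5 → f/3.2 → f/2.8 → f/2.5 → f/2.2 → f/2 → f/1.8 → f/1.6 → f/1.4 → f/1.2.

f/1.2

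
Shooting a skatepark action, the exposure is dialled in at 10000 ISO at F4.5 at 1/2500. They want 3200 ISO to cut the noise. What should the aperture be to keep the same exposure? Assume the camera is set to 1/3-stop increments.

f/2.5

ISO: 10000 → 8000 → 6400 → 5000 → 4000 → 3200 — 1 2/3 stops lower (darker).
Need 1 2/3 stops brighter from the aperture: f/4.5 → f/4 → f/3.5 → f/3.2 → f/2.8 → f/2.5.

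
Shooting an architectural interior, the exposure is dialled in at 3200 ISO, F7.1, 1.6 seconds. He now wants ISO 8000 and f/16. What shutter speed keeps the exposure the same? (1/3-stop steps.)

3.2 s

ISO: 3200 → 4000 → 5000 → 6400 → 8000 — 1 1/3 stops raised (brighter).
Aperture: f/7.1 → f/8 → f/9 → f/10 → f/11 → f/13 → f/14 → f/16 — 2 1/3 stops smaller aperture (darker).
Net change so far: 1 stop darker. Offset with the shutter speed: 1.6 → 2 → 2.5 → 3.2.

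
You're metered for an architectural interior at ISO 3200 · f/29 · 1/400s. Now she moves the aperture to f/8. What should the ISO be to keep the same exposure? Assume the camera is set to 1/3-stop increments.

Aperture: f/29 → f/25 → f/22 → f/20 → f/18 → f/16 → f/14 → f/13 → f/11 → f/10 → f/9 → f/8 — 3 2/3 stops opened up (brighter).
Need 3 2/3 stops darker from the ISO: 3200 → 2500 → 2000 → 1600 → 1250 → 1000 → 800 → 640 → 500 → 400 → 320 → 250.

ISO 250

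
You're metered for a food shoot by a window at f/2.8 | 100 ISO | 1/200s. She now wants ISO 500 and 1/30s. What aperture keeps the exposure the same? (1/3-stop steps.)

ISO: 100 → 125 → 160 → 200 → 250 → 320 → 400 → 500 — 2 1/3 stops raised (brighter).
Shutter speed: 1/200 → 1/160 → 1/125 → 1/100 → 1/80 → 1/60 → 1/50 → 1/40 → 1/30 — 2 2/3 stops slower (brighter).
Net change so far: 5 stops brighter. Offset with the aperture: f/2.8 → f/3.2 → f/3.5 → f/4 → f/4.5 → f/5 → f/5.6 → f/6.3 → f/7.1 → f/8 → f/9 → f/10 → f/11 → f/13 → f/14 → f/16.

f/16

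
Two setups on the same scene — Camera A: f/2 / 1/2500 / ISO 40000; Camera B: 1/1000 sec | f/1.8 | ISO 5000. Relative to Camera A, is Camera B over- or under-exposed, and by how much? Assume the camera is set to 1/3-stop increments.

Aperture: f/2 → f/1.8 — 1/3 stop wider (brighter).
Shutter speed: 1/2500 → 1/2000 → 1/1600 → 1/1250 → 1/1000 — 1 1/3 stops longer (brighter).
ISO: 40000 → 32000 → 25600 → 20000 → 16000 → 12800 → 10000 → 8000 → 6400 → 5000 — 3 stops dropped (darker).
Net: +1/3 +1 1/3 −3 = −1 1/3 stops.

1 1/3 stops darker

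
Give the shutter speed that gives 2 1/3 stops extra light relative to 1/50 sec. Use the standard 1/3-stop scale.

1/10s

Shutter speed: 1/50 → 1/40 → 1/30 → 1/25 → 1/20 → 1/15 → 1/13 → 1/10 — 2 1/3 stops longer (brighter).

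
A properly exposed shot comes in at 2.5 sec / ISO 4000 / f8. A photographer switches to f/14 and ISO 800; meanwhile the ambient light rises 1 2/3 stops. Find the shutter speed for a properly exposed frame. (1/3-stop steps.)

13 s

Scene light: 1 2/3 stops brighter.
Aperture: f/8 → f/9 → f/10 → f/11 → f/13 → f/14 — 1 2/3 stops stopped down (darker).
ISO: 4000 → 3200 → 2500 → 2000 → 1600 → 1250 → 1000 → 800 — 2 1/3 stops dropped (darker).
Net so far: 2 1/3 stops darker. Shutter speed: 2.5 → 3.2 → 4 → 5 → 6 → 8 → 10 → 13.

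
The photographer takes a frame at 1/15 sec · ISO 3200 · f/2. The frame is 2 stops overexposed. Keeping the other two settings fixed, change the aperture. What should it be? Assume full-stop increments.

Overexposed by 2 stops → need 2 stops darker.
Aperture: f/2 → f/2.8 → f/4.

f/4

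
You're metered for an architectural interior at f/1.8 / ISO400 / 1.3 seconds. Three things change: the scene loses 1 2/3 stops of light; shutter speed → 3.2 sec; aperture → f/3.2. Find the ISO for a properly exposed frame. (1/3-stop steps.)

ISO 1600

Scene light: 1 2/3 stops darker.
Shutter speed: 1.3 → 1.6 → 2 → 2.5 → 3.2 — 1 1/3 stops longer (brighter).
Aperture: f/1.8 → f/2 → f/2.2 → f/2.5 → f/2.8 → f/3.2 — 1 2/3 stops narrower (darker).
Net so far: 2 stops darker. ISO: 400 → 500 → 640 → 800 → 1000 → 1250 → 1600.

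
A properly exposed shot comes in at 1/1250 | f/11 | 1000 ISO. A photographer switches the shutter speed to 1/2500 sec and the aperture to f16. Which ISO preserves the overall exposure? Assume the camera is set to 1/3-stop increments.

ISO 4000

Shutter speed: 1/1250 → 1/1600 → 1/2000 → 1/2500 — 1 stop faster (darker).
Aperture: f/11 → f/13 → f/14 → f/16 — 1 stop narrower (darker).
Net change so far: 2 stops darker. Offset with the ISO: 1000 → 1250 → 1600 → 2000 → 2500 → 3200 → 4000.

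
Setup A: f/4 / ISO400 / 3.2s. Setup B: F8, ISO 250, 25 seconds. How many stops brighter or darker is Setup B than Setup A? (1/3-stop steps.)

1/3 stop brighter

Aperture: f/4 → f/4.5 → f/5 → f/5.6 → f/6.3 → f/7.1 → f/8 — 2 stops narrower (darker).
Shutter speed: 3.2 → 4 → 5 → 6 → 8 → 10 → 13 → 15 → 20 → 25 — 3 stops longer (brighter).
ISO: 400 → 320 → 250 — 2/3 stop dropped (darker).
Net: −2 +3 −2/3 = +1/3 stops.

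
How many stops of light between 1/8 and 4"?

5 stops

1/8 → 1/4 → 1/2 → 1 → 2 → 4 — count the steps: 5 stops.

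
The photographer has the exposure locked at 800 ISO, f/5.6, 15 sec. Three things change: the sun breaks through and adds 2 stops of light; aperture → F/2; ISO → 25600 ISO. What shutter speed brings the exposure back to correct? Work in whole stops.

1/60s

Scene light: 2 stops brighter.
Aperture: f/5.6 → f/4 → f/2.8 → f/2 — 3 stops opened up (brighter).
ISO: 800 → 1600 → 3200 → 6400 → 12800 → 25600 — 5 stops raised (brighter).
Net so far: 10 stops brighter. Shutter speed: 15 → 8 → 4 → 2 → 1 → 1/2 → 1/4 → 1/8 → 1/15 → 1/30 → 1/60.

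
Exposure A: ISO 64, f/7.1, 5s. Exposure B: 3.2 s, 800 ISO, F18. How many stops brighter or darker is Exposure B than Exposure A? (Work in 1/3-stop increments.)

Aperture: f/7.1 → f/8 → f/9 → f/10 → f/11 → f/13 → f/14 → f/16 → f/18 — 2 2/3 stops narrower (darker).
Shutter speed: 5 → 4 → 3.2 — 2/3 stop faster (darker).
ISO: 64 → 80 → 100 → 125 → 160 → 200 → 250 → 320 → 400 → 500 → 640 → 800 — 3 2/3 stops raised (brighter).
Net: −2 2/3 −2/3 +3 2/3 = +1/3 stops.

1/3 stop brighter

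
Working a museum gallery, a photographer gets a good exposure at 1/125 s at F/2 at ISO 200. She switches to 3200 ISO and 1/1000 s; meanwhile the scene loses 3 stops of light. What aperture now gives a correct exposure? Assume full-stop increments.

f/1.0

Scene light: 3 stops darker.
ISO: 200 → 400 → 800 → 1600 → 3200 — 4 stops higher (brighter).
Shutter speed: 1/125 → 1/250 → 1/500 → 1/1000 — 3 stops faster (darker).
Net so far: 2 stops darker. Aperture: f/2 → f/1.4 → f/1.0.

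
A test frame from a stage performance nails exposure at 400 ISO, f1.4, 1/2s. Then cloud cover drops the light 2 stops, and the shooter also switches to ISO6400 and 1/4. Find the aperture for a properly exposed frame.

Scene light: 2 stops darker.
ISO: 400 → 800 → 1600 → 3200 → 6400 — 4 stops raised (brighter).
Shutter speed: 1/2 → 1/4 — 1 stop shorter (darker).
Net so far: 1 stop brighter. Aperture: f/1.4 → f/2.

f/2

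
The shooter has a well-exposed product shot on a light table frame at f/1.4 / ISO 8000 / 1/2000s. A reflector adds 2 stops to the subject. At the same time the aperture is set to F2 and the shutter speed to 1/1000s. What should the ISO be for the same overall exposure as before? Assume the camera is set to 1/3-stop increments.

ISO 2000

Scene light: 2 stops brighter.
Aperture: f/1.4 → f/1.6 → f/1.8 → f/2 — 1 stop smaller aperture (darker).
Shutter speed: 1/2000 → 1/1600 → 1/1250 → 1/1000 — 1 stop slower (brighter).
Net so far: 2 stops brighter. ISO: 8000 → 6400 → 5000 → 4000 → 3200 → 2500 → 2000.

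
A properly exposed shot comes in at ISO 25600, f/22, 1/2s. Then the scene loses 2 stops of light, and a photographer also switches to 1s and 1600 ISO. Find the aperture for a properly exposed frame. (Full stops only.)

f/4

Scene light: 2 stops darker.
Shutter speed: 1/2 → 1 — 1 stop slower (brighter).
ISO: 25600 → 12800 → 6400 → 3200 → 1600 — 4 stops dropped (darker).
Net so far: 5 stops darker. Aperture: f/22 → f/16 → f/11 → f/8 → f/5.6 → f/4.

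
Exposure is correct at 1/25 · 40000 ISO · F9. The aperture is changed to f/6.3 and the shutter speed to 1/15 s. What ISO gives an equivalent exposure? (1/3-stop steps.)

Aperture: f/9 → f/8 → f/7.1 → f/6.3 — 1 stop larger aperture (brighter).
Shutter speed: 1/25 → 1/20 → 1/15 — 2/3 stop longer (brighter).
Net change so far: 1 2/3 stops brighter. Offset with the ISO: 40000 → 32000 → 25600 → 20000 → 16000 → 12800.

ISO 12800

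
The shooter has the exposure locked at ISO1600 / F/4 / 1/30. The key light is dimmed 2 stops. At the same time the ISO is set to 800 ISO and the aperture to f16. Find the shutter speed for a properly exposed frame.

4 s

Scene light: 2 stops darker.
ISO: 1600 → 800 — 1 stop lower (darker).
Aperture: f/4 → f/5.6 → f/8 → f/11 → f/16 — 4 stops narrower (darker).
Net so far: 7 stops darker. Shutter speed: 1/30 → 1/15 → 1/8 → 1/4 → 1/2 → 1 → 2 → 4.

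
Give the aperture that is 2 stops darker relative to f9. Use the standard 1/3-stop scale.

Aperture: f/9 → f/10 → f/11 → f/13 → f/14 → f/16 → f/18 — 2 stops smaller aperture (darker).

f/18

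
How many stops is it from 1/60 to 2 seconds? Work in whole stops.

7 stops

1/60 → 1/30 → 1/15 → 1/8 → 1/4 → 1/2 → 1 → 2 — count the steps: 7 stops.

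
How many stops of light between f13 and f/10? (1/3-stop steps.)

2/3 stop

f/13 → f/11 → f/10 — count the steps: 2 third-stops = 2/3 stop.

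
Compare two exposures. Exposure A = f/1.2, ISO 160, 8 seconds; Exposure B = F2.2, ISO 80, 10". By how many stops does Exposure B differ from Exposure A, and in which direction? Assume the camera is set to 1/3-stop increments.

Aperture: f/1.2 → f/1.4 → f/1.6 → f/1.8 → f/2 → f/2.2 — 1 2/3 stops narrower (darker).
Shutter speed: 8 → 10 — 1/3 stop longer (brighter).
ISO: 160 → 125 → 100 → 80 — 1 stop dropped (darker).
Net: −1 2/3 +1/3 −1 = −2 1/3 stops.

2 1/3 stops darker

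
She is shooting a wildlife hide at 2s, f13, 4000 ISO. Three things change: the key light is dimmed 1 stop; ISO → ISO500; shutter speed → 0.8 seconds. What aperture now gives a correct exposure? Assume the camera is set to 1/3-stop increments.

f/2

Scene light: 1 stop darker.
ISO: 4000 → 3200 → 2500 → 2000 → 1600 → 1250 → 1000 → 800 → 640 → 500 — 3 stops dropped (darker).
Shutter speed: 2 → 1.6 → 1.3 → 1 → 0.8 — 1 1/3 stops faster (darker).
Net so far: 5 1/3 stops darker. Aperture: f/13 → f/11 → f/10 → f/9 → f/8 → f/7.1 → f/6.3 → f/5.6 → f/5 → f/4.5 → f/4 → f/3.5 → f/3.2 → f/2.8 → f/2.5 → f/2.2 → f/2.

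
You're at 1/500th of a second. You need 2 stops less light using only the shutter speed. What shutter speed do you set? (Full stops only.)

1/2000s

Shutter speed: 1/500 → 1/1000 → 1/2000 — 2 stops shorter (darker).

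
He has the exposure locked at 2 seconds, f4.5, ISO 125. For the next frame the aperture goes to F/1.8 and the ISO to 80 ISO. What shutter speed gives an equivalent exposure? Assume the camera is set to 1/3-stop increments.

0.5 s

Aperture: f/4.5 → f/4 → f/3.5 → f/3.2 → f/2.8 → f/2.5 → f/2.2 → f/2 → f/1.8 — 2 2/3 stops wider (brighter).
ISO: 125 → 100 → 80 — 2/3 stop lower (darker).
Net change so far: 2 stops brighter. Offset with the shutter speed: 2 → 1.6 → 1.3 → 1 → 0.8 → 0.6 → 0.5.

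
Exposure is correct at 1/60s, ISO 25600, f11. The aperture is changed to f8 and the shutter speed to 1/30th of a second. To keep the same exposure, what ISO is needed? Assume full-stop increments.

ISO 6400

Aperture: f/11 → f/8 — 1 stop wider (brighter).
Shutter speed: 1/60 → 1/30 — 1 stop slower (brighter).
Net change so far: 2 stops brighter. Offset with the ISO: 25600 → 12800 → 6400.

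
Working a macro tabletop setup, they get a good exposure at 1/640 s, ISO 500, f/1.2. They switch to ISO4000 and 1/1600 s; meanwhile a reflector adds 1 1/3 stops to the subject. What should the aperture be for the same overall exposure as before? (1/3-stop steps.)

Scene light: 1 1/3 stops brighter.
ISO: 500 → 640 → 800 → 1000 → 1250 → 1600 → 2000 → 2500 → 3200 → 4000 — 3 stops raised (brighter).
Shutter speed: 1/640 → 1/800 → 1/1000 → 1/1250 → 1/1600 — 1 1/3 stops faster (darker).
Net so far: 3 stops brighter. Aperture: f/1.2 → f/1.4 → f/1.6 → f/1.8 → f/2 → f/2.2 → f/2.5 → f/2.8 → f/3.2 → f/3.5.

f/3.5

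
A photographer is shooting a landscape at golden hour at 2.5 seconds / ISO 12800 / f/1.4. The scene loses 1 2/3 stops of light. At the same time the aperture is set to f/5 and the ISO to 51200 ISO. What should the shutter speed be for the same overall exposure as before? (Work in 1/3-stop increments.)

25 s

Scene light: 1 2/3 stops darker.
Aperture: f/1.4 → f/1.6 → f/1.8 → f/2 → f/2.2 → f/2.5 → f/2.8 → f/3.2 → f/3.5 → f/4 → f/4.5 → f/5 — 3 2/3 stops narrower (darker).
ISO: 12800 → 16000 → 20000 → 25600 → 32000 → 40000 → 51200 — 2 stops raised (brighter).
Net so far: 3 1/3 stops darker. Shutter speed: 2.5 → 3.2 → 4 → 5 → 6 → 8 → 10 → 13 → 15 → 20 → 25.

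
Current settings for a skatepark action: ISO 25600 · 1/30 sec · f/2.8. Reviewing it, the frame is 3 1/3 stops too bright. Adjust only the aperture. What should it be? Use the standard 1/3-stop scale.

Overexposed by 3 1/3 stops → need 3 1/3 stops darker.
Aperture: f/2.8 → f/3.2 → f/3.5 → f/4 → f/4.5 → f/5 → f/5.6 → f/6.3 → f/7.1 → f/8 → f/9.

f/9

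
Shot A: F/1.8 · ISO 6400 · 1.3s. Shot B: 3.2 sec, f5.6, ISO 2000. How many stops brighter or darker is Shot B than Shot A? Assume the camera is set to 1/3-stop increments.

3 2/3 stops darker

Aperture: f/1.8 → f/2 → f/2.2 → f/2.5 → f/2.8 → f/3.2 → f/3.5 → f/4 → f/4.5 → f/5 → f/5.6 — 3 1/3 stops stopped down (darker).
Shutter speed: 1.3 → 1.6 → 2 → 2.5 → 3.2 — 1 1/3 stops longer (brighter).
ISO: 6400 → 5000 → 4000 → 3200 → 2500 → 2000 — 1 2/3 stops lower (darker).
Net: −3 1/3 +1 1/3 −1 2/3 = −3 2/3 stops.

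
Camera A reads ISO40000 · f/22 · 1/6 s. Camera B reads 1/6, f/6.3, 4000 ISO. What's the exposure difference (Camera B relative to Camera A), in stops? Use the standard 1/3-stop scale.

Aperture: f/22 → f/20 → f/18 → f/16 → f/14 → f/13 → f/11 → f/10 → f/9 → f/8 → f/7.1 → f/6.3 — 3 2/3 stops opened up (brighter).
Shutter speed: unchanged.
ISO: 40000 → 32000 → 25600 → 20000 → 16000 → 12800 → 10000 → 8000 → 6400 → 5000 → 4000 — 3 1/3 stops dropped (darker).
Net: +3 2/3 −3 1/3 = +1/3 stops.

1/3 stop brighter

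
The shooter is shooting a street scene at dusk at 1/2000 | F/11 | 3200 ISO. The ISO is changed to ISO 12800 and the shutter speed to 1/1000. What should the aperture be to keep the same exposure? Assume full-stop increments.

f/32

ISO: 3200 → 6400 → 12800 — 2 stops raised (brighter).
Shutter speed: 1/2000 → 1/1000 — 1 stop longer (brighter).
Net change so far: 3 stops brighter. Offset with the aperture: f/11 → f/16 → f/22 → f/32.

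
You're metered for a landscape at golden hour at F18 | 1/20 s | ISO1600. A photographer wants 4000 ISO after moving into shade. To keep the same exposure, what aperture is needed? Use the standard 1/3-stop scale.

f/29

ISO: 1600 → 2000 → 2500 → 3200 → 4000 — 1 1/3 stops raised (brighter).
Need 1 1/3 stops darker from the aperture: f/18 → f/20 → f/22 → f/25 → f/29.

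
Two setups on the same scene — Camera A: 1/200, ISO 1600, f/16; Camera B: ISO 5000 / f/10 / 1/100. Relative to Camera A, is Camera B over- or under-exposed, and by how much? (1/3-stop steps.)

4 stops brighter

Aperture: f/16 → f/14 → f/13 → f/11 → f/10 — 1 1/3 stops opened up (brighter).
Shutter speed: 1/200 → 1/160 → 1/125 → 1/100 — 1 stop slower (brighter).
ISO: 1600 → 2000 → 2500 → 3200 → 4000 → 5000 — 1 2/3 stops raised (brighter).
Net: +1 1/3 +1 +1 2/3 = +4 stops.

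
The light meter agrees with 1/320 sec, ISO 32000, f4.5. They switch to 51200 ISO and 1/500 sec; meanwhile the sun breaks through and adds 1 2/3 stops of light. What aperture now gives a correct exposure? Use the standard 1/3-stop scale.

Scene light: 1 2/3 stops brighter.
ISO: 32000 → 40000 → 51200 — 2/3 stop raised (brighter).
Shutter speed: 1/320 → 1/400 → 1/500 — 2/3 stop shorter (darker).
Net so far: 1 2/3 stops brighter. Aperture: f/4.5 → f/5 → f/5.6 → f/6.3 → f/7.1 → f/8.

f/8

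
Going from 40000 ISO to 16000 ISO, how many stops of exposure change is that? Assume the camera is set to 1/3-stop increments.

40000 → 32000 → 25600 → 20000 → 16000 — count the steps: 4 third-stops = 1 1/3 stops.

1 1/3 stops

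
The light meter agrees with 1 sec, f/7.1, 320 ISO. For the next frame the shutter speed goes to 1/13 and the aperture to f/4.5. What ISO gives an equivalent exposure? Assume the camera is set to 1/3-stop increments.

Shutter speed: 1 → 0.8 → 0.6 → 0.5 → 0.4 → 0.3 → 1/4 → 1/5 → 1/6 → 1/8 → 1/10 → 1/13 — 3 2/3 stops shorter (darker).
Aperture: f/7.1 → f/6.3 → f/5.6 → f/5 → f/4.5 — 1 1/3 stops larger aperture (brighter).
Net change so far: 2 1/3 stops darker. Offset with the ISO: 320 → 400 → 500 → 640 → 800 → 1000 → 1250 → 1600.

ISO 1600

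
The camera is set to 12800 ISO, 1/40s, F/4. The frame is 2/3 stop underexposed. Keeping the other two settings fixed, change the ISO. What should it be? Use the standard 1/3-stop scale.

ISO 20000

Underexposed by 2/3 stop → need 2/3 stop brighter.
ISO: 12800 → 16000 → 20000.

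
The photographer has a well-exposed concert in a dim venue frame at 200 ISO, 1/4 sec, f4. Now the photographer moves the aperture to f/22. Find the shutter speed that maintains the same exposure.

Aperture: f/4 → f/5.6 → f/8 → f/11 → f/16 → f/22 — 5 stops narrower (darker).
Need 5 stops brighter from the shutter speed: 1/4 → 1/2 → 1 → 2 → 4 → 8.

8 s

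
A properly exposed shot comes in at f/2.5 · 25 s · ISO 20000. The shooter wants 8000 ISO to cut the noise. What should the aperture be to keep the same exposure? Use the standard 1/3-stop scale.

f/1.6

ISO: 20000 → 16000 → 12800 → 10000 → 8000 — 1 1/3 stops lower (darker).
Need 1 1/3 stops brighter from the aperture: f/2.5 → f/2.2 → f/2 → f/1.8 → f/1.6.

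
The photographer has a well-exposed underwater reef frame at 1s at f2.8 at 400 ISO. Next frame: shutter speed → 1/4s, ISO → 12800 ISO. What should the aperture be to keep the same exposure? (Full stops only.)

Shutter speed: 1 → 1/2 → 1/4 — 2 stops faster (darker).
ISO: 400 → 800 → 1600 → 3200 → 6400 → 12800 — 5 stops raised (brighter).
Net change so far: 3 stops brighter. Offset with the aperture: f/2.8 → f/4 → f/5.6 → f/8.

f/8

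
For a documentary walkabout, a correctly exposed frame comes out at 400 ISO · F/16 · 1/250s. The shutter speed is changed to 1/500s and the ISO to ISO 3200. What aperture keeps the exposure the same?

Shutter speed: 1/250 → 1/500 — 1 stop shorter (darker).
ISO: 400 → 800 → 1600 → 3200 — 3 stops higher (brighter).
Net change so far: 2 stops brighter. Offset with the aperture: f/16 → f/22 → f/32.

f/32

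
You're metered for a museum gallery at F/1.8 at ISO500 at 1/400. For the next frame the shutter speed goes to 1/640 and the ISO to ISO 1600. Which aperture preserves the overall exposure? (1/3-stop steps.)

f/2.5

Shutter speed: 1/400 → 1/500 → 1/640 — 2/3 stop shorter (darker).
ISO: 500 → 640 → 800 → 1000 → 1250 → 1600 — 1 2/3 stops higher (brighter).
Net change so far: 1 stop brighter. Offset with the aperture: f/1.8 → f/2 → f/2.2 → f/2.5.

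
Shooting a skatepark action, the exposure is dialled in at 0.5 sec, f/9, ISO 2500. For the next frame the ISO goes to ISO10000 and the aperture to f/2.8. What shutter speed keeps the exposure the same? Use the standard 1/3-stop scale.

1/80s

ISO: 2500 → 3200 → 4000 → 5000 → 6400 → 8000 → 10000 — 2 stops higher (brighter).
Aperture: f/9 → f/8 → f/7.1 → f/6.3 → f/5.6 → f/5 → f/4.5 → f/4 → f/3.5 → f/3.2 → f/2.8 — 3 1/3 stops larger aperture (brighter).
Net change so far: 5 1/3 stops brighter. Offset with the shutter speed: 0.5 → 0.4 → 0.3 → 1/4 → 1/5 → 1/6 → 1/8 → 1/10 → 1/13 → 1/15 → 1/20 → 1/25 → 1/30 → 1/40 → 1/50 → 1/60 → 1/80.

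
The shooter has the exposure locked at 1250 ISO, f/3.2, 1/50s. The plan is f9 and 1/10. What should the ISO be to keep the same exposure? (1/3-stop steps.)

ISO 2000

Aperture: f/3.2 → f/3.5 → f/4 → f/4.5 → f/5 → f/5.6 → f/6.3 → f/7.1 → f/8 → f/9 — 3 stops smaller aperture (darker).
Shutter speed: 1/50 → 1/40 → 1/30 → 1/25 → 1/20 → 1/15 → 1/13 → 1/10 — 2 1/3 stops slower (brighter).
Net change so far: 2/3 stop darker. Offset with the ISO: 1250 → 1600 → 2000.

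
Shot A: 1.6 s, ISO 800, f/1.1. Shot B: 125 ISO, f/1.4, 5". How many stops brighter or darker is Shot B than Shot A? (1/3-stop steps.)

1 2/3 stops darker

Aperture: f/1.1 → f/1.2 → f/1.4 — 2/3 stop stopped down (darker).
Shutter speed: 1.6 → 2 → 2.5 → 3.2 → 4 → 5 — 1 2/3 stops longer (brighter).
ISO: 800 → 640 → 500 → 400 → 320 → 250 → 200 → 160 → 125 — 2 2/3 stops lower (darker).
Net: −2/3 +1 2/3 −2 2/3 = −1 2/3 stops.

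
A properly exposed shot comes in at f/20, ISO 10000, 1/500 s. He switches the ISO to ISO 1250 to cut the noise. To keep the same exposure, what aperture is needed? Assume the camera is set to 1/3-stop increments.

f/7.1

ISO: 10000 → 8000 → 6400 → 5000 → 4000 → 3200 → 2500 → 2000 → 1600 → 1250 — 3 stops lower (darker).
Need 3 stops brighter from the aperture: f/20 → f/18 → f/16 → f/14 → f/13 → f/11 → f/10 → f/9 → f/8 → f/7.1.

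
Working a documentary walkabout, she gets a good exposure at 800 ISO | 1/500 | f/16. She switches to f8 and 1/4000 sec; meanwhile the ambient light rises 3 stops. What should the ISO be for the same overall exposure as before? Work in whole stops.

ISO 200

Scene light: 3 stops brighter.
Aperture: f/16 → f/11 → f/8 — 2 stops opened up (brighter).
Shutter speed: 1/500 → 1/1000 → 1/2000 → 1/4000 — 3 stops faster (darker).
Net so far: 2 stops brighter. ISO: 800 → 400 → 200.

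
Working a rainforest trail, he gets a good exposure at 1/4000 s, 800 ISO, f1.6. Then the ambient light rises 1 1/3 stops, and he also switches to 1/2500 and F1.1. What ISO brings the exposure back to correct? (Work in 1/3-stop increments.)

Scene light: 1 1/3 stops brighter.
Shutter speed: 1/4000 → 1/3200 → 1/2500 — 2/3 stop longer (brighter).
Aperture: f/1.6 → f/1.4 → f/1.2 → f/1.1 — 1 stop larger aperture (brighter).
Net so far: 3 stops brighter. ISO: 800 → 640 → 500 → 400 → 320 → 250 → 200 → 160 → 125 → 100.

ISO 100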